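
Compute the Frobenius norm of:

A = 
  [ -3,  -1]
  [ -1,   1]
||A||_F = 3.464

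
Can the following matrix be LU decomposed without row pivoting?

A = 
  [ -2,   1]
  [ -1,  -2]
Yes.
A[1,1] = -2 ≠ 0, so Gaussian elimination proceeds without a row swap: multiplier ℓ₂₁ = (-1)/(-2) = 1/2, and U[2,2] = -2 - (1/2)(1) = -5/2.
L = 
  [  1,   0]
  [1/2,   1]
U = 
  [  -2,    1]
  [   0, -5/2]
Check row 2 of LU: [(1/2)(-2), (1/2)(1) + (-5/2)] = [-1, -2] = row 2 of A ✓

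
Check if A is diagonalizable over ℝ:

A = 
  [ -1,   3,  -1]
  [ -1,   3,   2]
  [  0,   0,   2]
No

Characteristic polynomial: det(λI - A) = λ³ - 4λ² + 4λ
The constant term is 0, so λ = 0 is a root: p(λ) = λ(λ² - 4λ + 4)
λ² - 4λ + 4 = (λ - 2)²
Eigenvalues: 0, 2, 2
λ=0: alg. mult. = 1, geom. mult. = 3 - rank(A - (0)I) = 3 - 2 = 1
λ=2: alg. mult. = 2, geom. mult. = 3 - rank(A - (2)I) = 3 - 2 = 1
Sum of geometric multiplicities = 2 < n = 3, so there aren't enough independent eigenvectors.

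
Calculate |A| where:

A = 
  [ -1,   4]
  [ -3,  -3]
15

For a 2×2 matrix, det = ad - bc = (-1)(-3) - (4)(-3) = 15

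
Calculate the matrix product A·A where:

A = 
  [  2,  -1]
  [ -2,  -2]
A² = A·A:
A²[1,1] = (2)(2) + (-1)(-2) = 6
A²[1,2] = (2)(-1) + (-1)(-2) = 0
A²[2,1] = (-2)(2) + (-2)(-2) = 0
A²[2,2] = (-2)(-1) + (-2)(-2) = 6
A² = 
  [  6,   0]
  [  0,   6]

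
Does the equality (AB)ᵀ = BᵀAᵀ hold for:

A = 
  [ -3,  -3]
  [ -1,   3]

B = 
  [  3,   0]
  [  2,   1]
Yes

(AB)ᵀ = 
  [-15,   3]
  [ -3,   3]

BᵀAᵀ = 
  [-15,   3]
  [ -3,   3]

Both sides are equal — this is the standard identity (AB)ᵀ = BᵀAᵀ, which holds for all A, B.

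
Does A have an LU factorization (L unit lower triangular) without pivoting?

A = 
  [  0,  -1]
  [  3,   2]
No.
A[1,1] = 0 but A[2,1] = 3 ≠ 0. Any LU with L unit lower triangular has (LU)[1,1] = U[1,1] and (LU)[2,1] = L[2,1]·U[1,1]; matching A forces U[1,1] = 0, which then forces (LU)[2,1] = 0 ≠ 3. A row swap (pivoting) is required.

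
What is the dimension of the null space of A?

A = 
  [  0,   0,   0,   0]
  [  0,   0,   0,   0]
nullity(A) = 4

Row reduce:
(no row operations needed)
REF = 
  [  0,   0,   0,   0]
  [  0,   0,   0,   0]
Pivot columns: none → 0 pivots.
rank(A) = 0, so nullity(A) = 4 - 0 = 4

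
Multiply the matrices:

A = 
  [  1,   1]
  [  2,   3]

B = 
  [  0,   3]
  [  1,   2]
AB = 
  [  1,   5]
  [  3,  12]

A is 2×2 and B is 2×2, so AB is 2×2. Each entry is (row of A)·(column of B):
AB[1,1] = (1)(0) + (1)(1) = 1
AB[1,2] = (1)(3) + (1)(2) = 5
AB[2,1] = (2)(0) + (3)(1) = 3
AB[2,2] = (2)(3) + (3)(2) = 12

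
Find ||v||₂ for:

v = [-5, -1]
5.099

||v||₂ = √((-5)² + (-1)²) = √26 = 5.099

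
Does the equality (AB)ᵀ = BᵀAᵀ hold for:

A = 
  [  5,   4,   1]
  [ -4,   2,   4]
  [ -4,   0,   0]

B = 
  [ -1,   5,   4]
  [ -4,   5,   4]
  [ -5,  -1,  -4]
Yes

(AB)ᵀ = 
  [-26, -24,   4]
  [ 44, -14, -20]
  [ 32, -24, -16]

BᵀAᵀ = 
  [-26, -24,   4]
  [ 44, -14, -20]
  [ 32, -24, -16]

Both sides are equal — this is the standard identity (AB)ᵀ = BᵀAᵀ, which holds for all A, B.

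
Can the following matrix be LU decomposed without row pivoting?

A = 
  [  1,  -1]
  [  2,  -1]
Yes.
A[1,1] = 1 ≠ 0, so Gaussian elimination proceeds without a row swap: multiplier ℓ₂₁ = (2)/(1) = 2, and U[2,2] = -1 - (2)(-1) = 1.
L = 
  [  1,   0]
  [  2,   1]
U = 
  [  1,  -1]
  [  0,   1]
Check row 2 of LU: [(2)(1), (2)(-1) + 1] = [2, -1] = row 2 of A ✓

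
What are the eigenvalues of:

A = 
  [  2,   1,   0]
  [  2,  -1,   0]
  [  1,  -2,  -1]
λ = -1, (1 + √17)/2, (1 - √17)/2  (≈ -1, 2.562, -1.562)

Characteristic polynomial: det(λI - A) = λ³ - 5λ - 4
Testing integer divisors of the constant term: p(-1) = 0, so (λ + 1) is a factor:
p(λ) = (λ + 1)(λ² - λ - 4)
λ² - λ - 4 = 0  ⇒  λ = (1 ± √((-1)² - 4·(-4)))/2 = (1 ± √(17))/2
  = (1 + √17)/2,  (1 - √17)/2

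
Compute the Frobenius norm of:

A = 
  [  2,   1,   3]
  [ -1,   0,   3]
||A||_F = 4.899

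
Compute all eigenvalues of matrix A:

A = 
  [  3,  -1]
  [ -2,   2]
tr(A) = 5, det(A) = 4
Characteristic polynomial: λ² - tr(A)λ + det(A) = λ² - 5λ + 4
λ² - 5λ + 4 = (λ - 1)(λ - 4)

λ = 4, 1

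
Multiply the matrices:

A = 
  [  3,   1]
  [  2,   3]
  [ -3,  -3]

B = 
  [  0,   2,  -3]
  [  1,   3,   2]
AB = 
  [  1,   9,  -7]
  [  3,  13,   0]
  [ -3, -15,   3]

A is 3×2 and B is 2×3, so AB is 3×3. Each entry is (row of A)·(column of B):
AB[1,1] = (3)(0) + (1)(1) = 1
AB[1,2] = (3)(2) + (1)(3) = 9
AB[1,3] = (3)(-3) + (1)(2) = -7
AB[2,1] = (2)(0) + (3)(1) = 3
AB[2,2] = (2)(2) + (3)(3) = 13
AB[2,3] = (2)(-3) + (3)(2) = 0
AB[3,1] = (-3)(0) + (-3)(1) = -3
AB[3,2] = (-3)(2) + (-3)(3) = -15
AB[3,3] = (-3)(-3) + (-3)(2) = 3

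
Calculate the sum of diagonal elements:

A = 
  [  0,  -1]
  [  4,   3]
3

tr(A) = 0 + 3 = 3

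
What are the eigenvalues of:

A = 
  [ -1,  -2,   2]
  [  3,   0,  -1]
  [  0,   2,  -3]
Characteristic polynomial: det(λI - A) = λ³ + 4λ² + 11λ + 8
Testing integer divisors of the constant term: p(-1) = 0, so (λ + 1) is a factor:
p(λ) = (λ + 1)(λ² + 3λ + 8)
λ² + 3λ + 8 = 0  ⇒  λ = (-3 ± √((3)² - 4·(8)))/2 = (-3 ± √(-23))/2
  = (-3 + i√23)/2,  (-3 - i√23)/2

λ = -1, (-3 + i√23)/2, (-3 - i√23)/2  (≈ -1, -1.5 + 2.398i, -1.5 - 2.398i)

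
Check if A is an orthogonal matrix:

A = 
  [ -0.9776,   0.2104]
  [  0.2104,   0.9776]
Yes

AᵀA = 
  [  1,   0]
  [  0,   1]
≈ I (equal to I up to the 4-dp rounding of the entries)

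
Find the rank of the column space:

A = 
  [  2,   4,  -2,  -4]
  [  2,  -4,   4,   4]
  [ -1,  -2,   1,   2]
dim(Col(A)) = 2

Row reduce:
R2 → R2 - (1)·R1
R3 → R3 + (1/2)·R1
REF = 
  [  2,   4,  -2,  -4]
  [  0,  -8,   6,   8]
  [  0,   0,   0,   0]
Pivot columns: 1, 2 → 2 pivots.
dim(Col(A)) = number of pivot columns = 2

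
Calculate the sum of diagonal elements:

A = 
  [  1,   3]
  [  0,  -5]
-4

tr(A) = 1 + -5 = -4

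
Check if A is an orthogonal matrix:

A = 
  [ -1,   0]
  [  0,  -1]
Yes

AᵀA = 
  [  1,   0]
  [  0,   1]
= I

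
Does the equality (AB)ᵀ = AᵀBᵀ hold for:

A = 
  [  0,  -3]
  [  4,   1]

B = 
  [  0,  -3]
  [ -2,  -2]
No

(AB)ᵀ = 
  [  6,  -2]
  [  6, -14]

AᵀBᵀ = 
  [-12,  -8]
  [ -3,   4]

The two matrices differ, so (AB)ᵀ ≠ AᵀBᵀ in general. The correct identity is (AB)ᵀ = BᵀAᵀ.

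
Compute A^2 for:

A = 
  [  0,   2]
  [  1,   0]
A² = A·A:
A²[1,1] = (0)(0) + (2)(1) = 2
A²[1,2] = (0)(2) + (2)(0) = 0
A²[2,1] = (1)(0) + (0)(1) = 0
A²[2,2] = (1)(2) + (0)(0) = 2
A² = 
  [  2,   0]
  [  0,   2]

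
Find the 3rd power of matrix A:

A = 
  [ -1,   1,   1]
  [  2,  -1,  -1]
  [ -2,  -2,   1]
A^3 = 
  [ -7,   7,   4]
  [  8, -11,  -5]
  [ -2,  -4,  -1]

A² = A·A:
A²[1,1] = (-1)(-1) + (1)(2) + (1)(-2) = 1
A²[1,2] = (-1)(1) + (1)(-1) + (1)(-2) = -4
A²[1,3] = (-1)(1) + (1)(-1) + (1)(1) = -1
A²[2,1] = (2)(-1) + (-1)(2) + (-1)(-2) = -2
A²[2,2] = (2)(1) + (-1)(-1) + (-1)(-2) = 5
A²[2,3] = (2)(1) + (-1)(-1) + (-1)(1) = 2
A²[3,1] = (-2)(-1) + (-2)(2) + (1)(-2) = -4
A²[3,2] = (-2)(1) + (-2)(-1) + (1)(-2) = -2
A²[3,3] = (-2)(1) + (-2)(-1) + (1)(1) = 1
A² = 
  [  1,  -4,  -1]
  [ -2,   5,   2]
  [ -4,  -2,   1]

A^3 = A^2·A:
A^3[1,1] = (1)(-1) + (-4)(2) + (-1)(-2) = -7
A^3[1,2] = (1)(1) + (-4)(-1) + (-1)(-2) = 7
A^3[1,3] = (1)(1) + (-4)(-1) + (-1)(1) = 4
A^3[2,1] = (-2)(-1) + (5)(2) + (2)(-2) = 8
A^3[2,2] = (-2)(1) + (5)(-1) + (2)(-2) = -11
A^3[2,3] = (-2)(1) + (5)(-1) + (2)(1) = -5
A^3[3,1] = (-4)(-1) + (-2)(2) + (1)(-2) = -2
A^3[3,2] = (-4)(1) + (-2)(-1) + (1)(-2) = -4
A^3[3,3] = (-4)(1) + (-2)(-1) + (1)(1) = -1
A^3 = 
  [ -7,   7,   4]
  [  8, -11,  -5]
  [ -2,  -4,  -1]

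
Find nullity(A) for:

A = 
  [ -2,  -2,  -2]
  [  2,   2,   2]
nullity(A) = 2

Row reduce:
R2 → R2 + (1)·R1
REF = 
  [ -2,  -2,  -2]
  [  0,   0,   0]
Pivot columns: 1 → 1 pivot.
rank(A) = 1, so nullity(A) = 3 - 1 = 2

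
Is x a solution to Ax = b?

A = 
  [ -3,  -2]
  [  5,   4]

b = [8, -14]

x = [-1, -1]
No

Ax = [5, -9] ≠ b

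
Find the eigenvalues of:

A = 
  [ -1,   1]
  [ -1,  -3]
λ = -2, -2

tr(A) = -4, det(A) = 4
Characteristic polynomial: λ² - tr(A)λ + det(A) = λ² + 4λ + 4
λ² + 4λ + 4 = (λ + 2)²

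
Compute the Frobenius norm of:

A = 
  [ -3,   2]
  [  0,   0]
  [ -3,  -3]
||A||_F = 5.568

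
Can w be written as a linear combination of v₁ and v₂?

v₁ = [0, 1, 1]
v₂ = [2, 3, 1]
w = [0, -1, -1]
Yes

Form the augmented matrix and row-reduce:
[v₁|v₂|w] = 
  [  0,   2,   0]
  [  1,   3,  -1]
  [  1,   1,  -1]
Swap R1 ↔ R2
R3 → R3 - (1)·R1
R3 → R3 + (1)·R2
REF = 
  [  1,   3,  -1]
  [  0,   2,   0]
  [  0,   0,   0]

No row of the form [0 0 | nonzero], so the system is consistent. Back-substitution gives c₁ = -1, c₂ = 0: w = (-1)·v₁ + (0)·v₂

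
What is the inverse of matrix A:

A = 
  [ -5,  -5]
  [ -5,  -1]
det(A) = (-5)(-1) - (-5)(-5) = -20
For a 2×2 matrix, A⁻¹ = (1/det(A)) · [[d, -b], [-c, a]]
    = (-1/20) · [[-1, 5], [5, -5]]

A⁻¹ = 
  [1/20, -1/4]
  [-1/4,  1/4]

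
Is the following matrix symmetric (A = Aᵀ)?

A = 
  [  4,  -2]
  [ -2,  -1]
Yes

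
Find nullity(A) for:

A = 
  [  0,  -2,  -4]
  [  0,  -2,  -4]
nullity(A) = 2

Row reduce:
R2 → R2 - (1)·R1
REF = 
  [  0,  -2,  -4]
  [  0,   0,   0]
Pivot columns: 2 → 1 pivot.
rank(A) = 1, so nullity(A) = 3 - 1 = 2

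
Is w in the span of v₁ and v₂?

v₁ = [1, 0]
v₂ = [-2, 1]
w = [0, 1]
Yes

Form the augmented matrix and row-reduce:
[v₁|v₂|w] = 
  [  1,  -2,   0]
  [  0,   1,   1]
(already in echelon form — no row operations needed)

No row of the form [0 0 | nonzero], so the system is consistent. Back-substitution gives c₁ = 2, c₂ = 1: w = (2)·v₁ + (1)·v₂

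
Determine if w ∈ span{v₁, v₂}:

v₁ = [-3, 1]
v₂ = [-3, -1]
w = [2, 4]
Yes

Form the augmented matrix and row-reduce:
[v₁|v₂|w] = 
  [ -3,  -3,   2]
  [  1,  -1,   4]
R2 → R2 + (1/3)·R1
REF = 
  [  -3,   -3,    2]
  [   0,   -2, 14/3]

No row of the form [0 0 | nonzero], so the system is consistent. Back-substitution gives c₁ = 5/3, c₂ = -7/3: w = (5/3)·v₁ + (-7/3)·v₂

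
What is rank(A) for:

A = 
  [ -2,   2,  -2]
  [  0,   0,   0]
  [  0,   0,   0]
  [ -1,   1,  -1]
rank(A) = 1

Row reduce:
R4 → R4 - (1/2)·R1
REF = 
  [ -2,   2,  -2]
  [  0,   0,   0]
  [  0,   0,   0]
  [  0,   0,   0]
Pivot columns: 1 → 1 pivot.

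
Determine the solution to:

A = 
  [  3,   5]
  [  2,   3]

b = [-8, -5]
Row reduce the augmented matrix [A|b]:
R2 → R2 - (2/3)·R1
REF = 
  [   3,    5,   -8]
  [   0, -1/3,  1/3]

Back-substitution:
x₂ = (1/3) / (-1/3) = -1
x₁ = (-8 - (5)(-1)) / 3 = -1

x = [-1, -1]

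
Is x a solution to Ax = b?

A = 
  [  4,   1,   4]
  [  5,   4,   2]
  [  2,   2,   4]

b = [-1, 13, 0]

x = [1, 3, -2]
Yes

Ax = [-1, 13, 0] = b ✓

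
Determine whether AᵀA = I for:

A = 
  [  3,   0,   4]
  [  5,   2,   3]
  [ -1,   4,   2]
No

AᵀA = 
  [ 35,   6,  25]
  [  6,  20,  14]
  [ 25,  14,  29]
≠ I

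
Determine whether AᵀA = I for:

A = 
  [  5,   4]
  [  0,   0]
No

AᵀA = 
  [ 25,  20]
  [ 20,  16]
≠ I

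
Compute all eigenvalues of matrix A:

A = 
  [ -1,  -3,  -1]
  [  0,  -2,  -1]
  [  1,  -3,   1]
λ = -2, √3, -√3  (≈ -2, 1.732, -1.732)

Characteristic polynomial: det(λI - A) = λ³ + 2λ² - 3λ - 6
Testing integer divisors of the constant term: p(-2) = 0, so (λ + 2) is a factor:
p(λ) = (λ + 2)(λ² - 3)
λ² - 3 = 0  ⇒  λ = (0 ± √((0)² - 4·(-3)))/2 = (0 ± √(12))/2
  = √3,  -√3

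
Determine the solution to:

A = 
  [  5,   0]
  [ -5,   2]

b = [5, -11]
x = [1, -3]

Row reduce the augmented matrix [A|b]:
R2 → R2 + (1)·R1
REF = 
  [  5,   0,   5]
  [  0,   2,  -6]

Back-substitution:
x₂ = (-6) / 2 = -3
x₁ = (5 - (0)(-3)) / 5 = 1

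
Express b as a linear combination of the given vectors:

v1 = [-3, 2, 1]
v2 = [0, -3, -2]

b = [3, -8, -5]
c1 = -1, c2 = 2

b = -1·v1 + 2·v2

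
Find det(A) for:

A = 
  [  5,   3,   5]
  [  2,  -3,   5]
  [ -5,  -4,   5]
-195

Cofactor expansion along row 1:
det(A) = (5)·((-3)(5) - (5)(-4)) - (3)·((2)(5) - (5)(-5)) + (5)·((2)(-4) - (-3)(-5))
  = (5)(5) - (3)(35) + (5)(-23)
  = -195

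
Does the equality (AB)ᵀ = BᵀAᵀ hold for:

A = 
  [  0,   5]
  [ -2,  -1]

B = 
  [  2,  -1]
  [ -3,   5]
Yes

(AB)ᵀ = 
  [-15,  -1]
  [ 25,  -3]

BᵀAᵀ = 
  [-15,  -1]
  [ 25,  -3]

Both sides are equal — this is the standard identity (AB)ᵀ = BᵀAᵀ, which holds for all A, B.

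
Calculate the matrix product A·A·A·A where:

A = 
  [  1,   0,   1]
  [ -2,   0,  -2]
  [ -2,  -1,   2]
A^4 = 
  [-13,  -7,  15]
  [ 26,  14, -30]
  [-16,  -8,  16]

A² = A·A:
A²[1,1] = (1)(1) + (0)(-2) + (1)(-2) = -1
A²[1,2] = (1)(0) + (0)(0) + (1)(-1) = -1
A²[1,3] = (1)(1) + (0)(-2) + (1)(2) = 3
A²[2,1] = (-2)(1) + (0)(-2) + (-2)(-2) = 2
A²[2,2] = (-2)(0) + (0)(0) + (-2)(-1) = 2
A²[2,3] = (-2)(1) + (0)(-2) + (-2)(2) = -6
A²[3,1] = (-2)(1) + (-1)(-2) + (2)(-2) = -4
A²[3,2] = (-2)(0) + (-1)(0) + (2)(-1) = -2
A²[3,3] = (-2)(1) + (-1)(-2) + (2)(2) = 4
A² = 
  [ -1,  -1,   3]
  [  2,   2,  -6]
  [ -4,  -2,   4]

A^3 = A^2·A:
A^3[1,1] = (-1)(1) + (-1)(-2) + (3)(-2) = -5
A^3[1,2] = (-1)(0) + (-1)(0) + (3)(-1) = -3
A^3[1,3] = (-1)(1) + (-1)(-2) + (3)(2) = 7
A^3[2,1] = (2)(1) + (2)(-2) + (-6)(-2) = 10
A^3[2,2] = (2)(0) + (2)(0) + (-6)(-1) = 6
A^3[2,3] = (2)(1) + (2)(-2) + (-6)(2) = -14
A^3[3,1] = (-4)(1) + (-2)(-2) + (4)(-2) = -8
A^3[3,2] = (-4)(0) + (-2)(0) + (4)(-1) = -4
A^3[3,3] = (-4)(1) + (-2)(-2) + (4)(2) = 8
A^3 = 
  [ -5,  -3,   7]
  [ 10,   6, -14]
  [ -8,  -4,   8]

A^4 = A^3·A:
A^4[1,1] = (-5)(1) + (-3)(-2) + (7)(-2) = -13
A^4[1,2] = (-5)(0) + (-3)(0) + (7)(-1) = -7
A^4[1,3] = (-5)(1) + (-3)(-2) + (7)(2) = 15
A^4[2,1] = (10)(1) + (6)(-2) + (-14)(-2) = 26
A^4[2,2] = (10)(0) + (6)(0) + (-14)(-1) = 14
A^4[2,3] = (10)(1) + (6)(-2) + (-14)(2) = -30
A^4[3,1] = (-8)(1) + (-4)(-2) + (8)(-2) = -16
A^4[3,2] = (-8)(0) + (-4)(0) + (8)(-1) = -8
A^4[3,3] = (-8)(1) + (-4)(-2) + (8)(2) = 16
A^4 = 
  [-13,  -7,  15]
  [ 26,  14, -30]
  [-16,  -8,  16]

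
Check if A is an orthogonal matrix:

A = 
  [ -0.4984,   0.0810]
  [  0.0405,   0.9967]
No

AᵀA = 
  [  0.2500,   0]
  [  0,   1]
≠ I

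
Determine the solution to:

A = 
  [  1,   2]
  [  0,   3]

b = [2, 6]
Row reduce the augmented matrix [A|b]:
(already in echelon form)
REF = 
  [  1,   2,   2]
  [  0,   3,   6]

Back-substitution:
x₂ = 6 / 3 = 2
x₁ = (2 - (2)(2)) / 1 = -2

x = [-2, 2]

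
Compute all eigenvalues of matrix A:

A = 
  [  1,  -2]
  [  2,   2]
tr(A) = 3, det(A) = 6
Characteristic polynomial: λ² - tr(A)λ + det(A) = λ² - 3λ + 6
λ² - 3λ + 6 = 0  ⇒  λ = (3 ± √((-3)² - 4·(6)))/2 = (3 ± √(-15))/2
  = (3 + i√15)/2,  (3 - i√15)/2

λ = (3 + i√15)/2, (3 - i√15)/2  (≈ 1.5 + 1.936i, 1.5 - 1.936i)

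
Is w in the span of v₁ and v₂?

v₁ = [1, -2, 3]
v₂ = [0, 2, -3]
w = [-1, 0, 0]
Yes

Form the augmented matrix and row-reduce:
[v₁|v₂|w] = 
  [  1,   0,  -1]
  [ -2,   2,   0]
  [  3,  -3,   0]
R2 → R2 + (2)·R1
R3 → R3 - (3)·R1
R3 → R3 + (3/2)·R2
REF = 
  [  1,   0,  -1]
  [  0,   2,  -2]
  [  0,   0,   0]

No row of the form [0 0 | nonzero], so the system is consistent. Back-substitution gives c₁ = -1, c₂ = -1: w = (-1)·v₁ + (-1)·v₂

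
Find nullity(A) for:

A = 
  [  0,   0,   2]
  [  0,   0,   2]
nullity(A) = 2

Row reduce:
R2 → R2 - (1)·R1
REF = 
  [  0,   0,   2]
  [  0,   0,   0]
Pivot columns: 3 → 1 pivot.
rank(A) = 1, so nullity(A) = 3 - 1 = 2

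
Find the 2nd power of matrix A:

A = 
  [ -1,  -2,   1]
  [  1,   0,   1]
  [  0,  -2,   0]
A² = A·A:
A²[1,1] = (-1)(-1) + (-2)(1) + (1)(0) = -1
A²[1,2] = (-1)(-2) + (-2)(0) + (1)(-2) = 0
A²[1,3] = (-1)(1) + (-2)(1) + (1)(0) = -3
A²[2,1] = (1)(-1) + (0)(1) + (1)(0) = -1
A²[2,2] = (1)(-2) + (0)(0) + (1)(-2) = -4
A²[2,3] = (1)(1) + (0)(1) + (1)(0) = 1
A²[3,1] = (0)(-1) + (-2)(1) + (0)(0) = -2
A²[3,2] = (0)(-2) + (-2)(0) + (0)(-2) = 0
A²[3,3] = (0)(1) + (-2)(1) + (0)(0) = -2
A² = 
  [ -1,   0,  -3]
  [ -1,  -4,   1]
  [ -2,   0,  -2]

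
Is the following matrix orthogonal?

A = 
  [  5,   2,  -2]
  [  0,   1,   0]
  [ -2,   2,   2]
No

AᵀA = 
  [ 29,   6, -14]
  [  6,   9,   0]
  [-14,   0,   8]
≠ I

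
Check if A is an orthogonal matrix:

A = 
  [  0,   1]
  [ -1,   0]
Yes

AᵀA = 
  [  1,   0]
  [  0,   1]
= I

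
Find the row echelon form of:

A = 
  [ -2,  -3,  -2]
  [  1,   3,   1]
Row operations:
R2 → R2 + (1/2)·R1

Resulting echelon form:
REF = 
  [ -2,  -3,  -2]
  [  0, 3/2,   0]

Rank = 2 (number of non-zero pivot rows).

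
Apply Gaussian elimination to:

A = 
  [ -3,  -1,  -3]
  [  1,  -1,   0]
Row operations:
R2 → R2 + (1/3)·R1

Resulting echelon form:
REF = 
  [  -3,   -1,   -3]
  [   0, -4/3,   -1]

Rank = 2 (number of non-zero pivot rows).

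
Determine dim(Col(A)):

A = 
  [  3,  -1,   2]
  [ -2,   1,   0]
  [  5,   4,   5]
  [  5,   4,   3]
Row reduce:
R2 → R2 + (2/3)·R1
R3 → R3 - (5/3)·R1
R4 → R4 - (5/3)·R1
R3 → R3 - (17)·R2
R4 → R4 - (17)·R2
R4 → R4 - (23/21)·R3
REF = 
  [  3,  -1,   2]
  [  0, 1/3, 4/3]
  [  0,   0, -21]
  [  0,   0,   0]
Pivot columns: 1, 2, 3 → 3 pivots.
dim(Col(A)) = number of pivot columns = 3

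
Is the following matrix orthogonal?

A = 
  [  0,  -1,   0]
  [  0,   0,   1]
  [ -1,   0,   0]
Yes

AᵀA = 
  [  1,   0,   0]
  [  0,   1,   0]
  [  0,   0,   1]
= I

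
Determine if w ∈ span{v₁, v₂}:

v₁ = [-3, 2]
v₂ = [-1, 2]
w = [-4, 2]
Yes

Form the augmented matrix and row-reduce:
[v₁|v₂|w] = 
  [ -3,  -1,  -4]
  [  2,   2,   2]
R2 → R2 + (2/3)·R1
REF = 
  [  -3,   -1,   -4]
  [   0,  4/3, -2/3]

No row of the form [0 0 | nonzero], so the system is consistent. Back-substitution gives c₁ = 3/2, c₂ = -1/2: w = (3/2)·v₁ + (-1/2)·v₂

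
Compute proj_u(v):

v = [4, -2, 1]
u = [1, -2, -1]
v·u = (4)(1) + (-2)(-2) + (1)(-1) = 7
u·u = (1)² + (-2)² + (-1)² = 6
proj_u(v) = (v·u / u·u) × u = (7/6) × u

proj_u(v) = [7/6, -7/3, -7/6]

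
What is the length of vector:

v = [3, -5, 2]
6.164

||v||₂ = √((3)² + (-5)² + (2)²) = √38 = 6.164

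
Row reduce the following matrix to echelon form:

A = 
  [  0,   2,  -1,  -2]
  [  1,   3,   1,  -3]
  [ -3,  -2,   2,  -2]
Row operations:
Swap R1 ↔ R2
R3 → R3 + (3)·R1
R3 → R3 - (7/2)·R2

Resulting echelon form:
REF = 
  [   1,    3,    1,   -3]
  [   0,    2,   -1,   -2]
  [   0,    0, 17/2,   -4]

Rank = 3 (number of non-zero pivot rows).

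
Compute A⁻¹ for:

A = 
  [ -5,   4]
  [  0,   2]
det(A) = (-5)(2) - (4)(0) = -10
For a 2×2 matrix, A⁻¹ = (1/det(A)) · [[d, -b], [-c, a]]
    = (-1/10) · [[2, -4], [0, -5]]

A⁻¹ = 
  [-1/5,  2/5]
  [   0,  1/2]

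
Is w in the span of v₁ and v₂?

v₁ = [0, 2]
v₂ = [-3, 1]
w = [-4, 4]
Yes

Form the augmented matrix and row-reduce:
[v₁|v₂|w] = 
  [  0,  -3,  -4]
  [  2,   1,   4]
Swap R1 ↔ R2
REF = 
  [  2,   1,   4]
  [  0,  -3,  -4]

No row of the form [0 0 | nonzero], so the system is consistent. Back-substitution gives c₁ = 4/3, c₂ = 4/3: w = (4/3)·v₁ + (4/3)·v₂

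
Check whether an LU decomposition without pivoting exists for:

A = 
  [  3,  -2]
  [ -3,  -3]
Yes.
A[1,1] = 3 ≠ 0, so Gaussian elimination proceeds without a row swap: multiplier ℓ₂₁ = (-3)/(3) = -1, and U[2,2] = -3 - (-1)(-2) = -5.
L = 
  [  1,   0]
  [ -1,   1]
U = 
  [  3,  -2]
  [  0,  -5]
Check row 2 of LU: [(-1)(3), (-1)(-2) + (-5)] = [-3, -3] = row 2 of A ✓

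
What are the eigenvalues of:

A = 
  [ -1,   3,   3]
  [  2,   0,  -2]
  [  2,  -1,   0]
Characteristic polynomial: det(λI - A) = λ³ + λ² - 14λ + 16
Testing integer divisors of the constant term: p(2) = 0, so (λ - 2) is a factor:
p(λ) = (λ - 2)(λ² + 3λ - 8)
λ² + 3λ - 8 = 0  ⇒  λ = (-3 ± √((3)² - 4·(-8)))/2 = (-3 ± √(41))/2
  = (-3 + √41)/2,  (-3 - √41)/2

λ = 2, (-3 + √41)/2, (-3 - √41)/2  (≈ 2, 1.702, -4.702)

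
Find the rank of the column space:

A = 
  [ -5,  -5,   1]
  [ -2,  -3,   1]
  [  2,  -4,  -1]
Row reduce:
R2 → R2 - (2/5)·R1
R3 → R3 + (2/5)·R1
R3 → R3 - (6)·R2
REF = 
  [   -5,    -5,     1]
  [    0,    -1,   3/5]
  [    0,     0, -21/5]
Pivot columns: 1, 2, 3 → 3 pivots.
dim(Col(A)) = number of pivot columns = 3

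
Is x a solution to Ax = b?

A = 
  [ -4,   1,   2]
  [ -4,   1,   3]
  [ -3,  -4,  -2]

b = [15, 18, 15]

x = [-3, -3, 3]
Yes

Ax = [15, 18, 15] = b ✓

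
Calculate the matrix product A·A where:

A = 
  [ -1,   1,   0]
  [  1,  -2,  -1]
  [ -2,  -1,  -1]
A² = A·A:
A²[1,1] = (-1)(-1) + (1)(1) + (0)(-2) = 2
A²[1,2] = (-1)(1) + (1)(-2) + (0)(-1) = -3
A²[1,3] = (-1)(0) + (1)(-1) + (0)(-1) = -1
A²[2,1] = (1)(-1) + (-2)(1) + (-1)(-2) = -1
A²[2,2] = (1)(1) + (-2)(-2) + (-1)(-1) = 6
A²[2,3] = (1)(0) + (-2)(-1) + (-1)(-1) = 3
A²[3,1] = (-2)(-1) + (-1)(1) + (-1)(-2) = 3
A²[3,2] = (-2)(1) + (-1)(-2) + (-1)(-1) = 1
A²[3,3] = (-2)(0) + (-1)(-1) + (-1)(-1) = 2
A² = 
  [  2,  -3,  -1]
  [ -1,   6,   3]
  [  3,   1,   2]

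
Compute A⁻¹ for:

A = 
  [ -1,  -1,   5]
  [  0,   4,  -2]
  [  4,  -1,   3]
det(A) = (-1)·((4)(3) - (-2)(-1)) - (-1)·((0)(3) - (-2)(4)) + (5)·((0)(-1) - (4)(4))
  = (-1)(10) - (-1)(8) + (5)(-16)
  = -82
det(A) = -82 ≠ 0, so A is invertible.

Cofactors Cᵢⱼ = (-1)ⁱ⁺ʲ·Mᵢⱼ:
C = 
  [ 10,  -8, -16]
  [ -2, -23,  -5]
  [-18,  -2,  -4]

adj(A) = Cᵀ:
adj(A) = 
  [ 10,  -2, -18]
  [ -8, -23,  -2]
  [-16,  -5,  -4]

A⁻¹ = (-1/82) · adj(A):
A⁻¹ = 
  [-5/41,  1/41,  9/41]
  [ 4/41, 23/82,  1/41]
  [ 8/41,  5/82,  2/41]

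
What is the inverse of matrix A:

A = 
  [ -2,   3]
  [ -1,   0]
det(A) = (-2)(0) - (3)(-1) = 3
For a 2×2 matrix, A⁻¹ = (1/det(A)) · [[d, -b], [-c, a]]
    = (1/3) · [[0, -3], [1, -2]]

A⁻¹ = 
  [   0,   -1]
  [ 1/3, -2/3]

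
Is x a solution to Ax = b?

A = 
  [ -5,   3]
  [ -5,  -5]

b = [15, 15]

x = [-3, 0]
Yes

Ax = [15, 15] = b ✓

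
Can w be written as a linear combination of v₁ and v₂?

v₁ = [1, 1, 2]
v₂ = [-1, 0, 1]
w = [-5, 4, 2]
No

Form the augmented matrix and row-reduce:
[v₁|v₂|w] = 
  [  1,  -1,  -5]
  [  1,   0,   4]
  [  2,   1,   2]
R2 → R2 - (1)·R1
R3 → R3 - (2)·R1
R3 → R3 - (3)·R2
REF = 
  [  1,  -1,  -5]
  [  0,   1,   9]
  [  0,   0, -15]

Row 3 reads [0 0 | -15], i.e. 0 = -15, so the system is inconsistent and w ∉ span{v₁, v₂}.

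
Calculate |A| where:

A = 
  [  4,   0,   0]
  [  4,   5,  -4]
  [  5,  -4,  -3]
Cofactor expansion along row 1:
det(A) = (4)·((5)(-3) - (-4)(-4)) - (0)·((4)(-3) - (-4)(5)) + (0)·((4)(-4) - (5)(5))
  = (4)(-31) - (0)(8) + (0)(-41)
  = -124

det(A) = -124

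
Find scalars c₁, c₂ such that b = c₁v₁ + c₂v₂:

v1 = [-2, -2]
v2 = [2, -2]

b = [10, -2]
c1 = -2, c2 = 3

b = -2·v1 + 3·v2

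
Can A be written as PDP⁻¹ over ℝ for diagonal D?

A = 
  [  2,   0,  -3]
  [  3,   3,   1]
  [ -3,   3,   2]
No

Characteristic polynomial: det(λI - A) = λ³ - 7λ² + 4λ + 48
By the rational root theorem any rational root is an integer dividing 48; none of those is a root, so p(λ) has no rational roots and hence (being an irreducible cubic) no repeated roots.
Discriminant of the cubic: Δ = -20016
Δ < 0 ⇒ one real eigenvalue and a complex-conjugate pair: λ ≈ 4.544 + 1.527i, 4.544 - 1.527i, -2.089
Has complex eigenvalues (not diagonalizable over ℝ).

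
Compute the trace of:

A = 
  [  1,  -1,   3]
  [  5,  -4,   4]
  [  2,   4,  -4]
-7

tr(A) = 1 + -4 + -4 = -7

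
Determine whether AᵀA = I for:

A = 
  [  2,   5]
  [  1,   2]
No

AᵀA = 
  [  5,  12]
  [ 12,  29]
≠ I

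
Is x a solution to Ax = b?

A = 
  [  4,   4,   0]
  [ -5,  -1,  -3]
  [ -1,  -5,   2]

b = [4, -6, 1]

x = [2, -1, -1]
Yes

Ax = [4, -6, 1] = b ✓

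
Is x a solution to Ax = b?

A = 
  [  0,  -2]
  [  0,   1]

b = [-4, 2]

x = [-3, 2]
Yes

Ax = [-4, 2] = b ✓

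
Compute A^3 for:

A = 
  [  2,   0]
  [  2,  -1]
A² = A·A:
A²[1,1] = (2)(2) + (0)(2) = 4
A²[1,2] = (2)(0) + (0)(-1) = 0
A²[2,1] = (2)(2) + (-1)(2) = 2
A²[2,2] = (2)(0) + (-1)(-1) = 1
A² = 
  [  4,   0]
  [  2,   1]

A^3 = A^2·A:
A^3[1,1] = (4)(2) + (0)(2) = 8
A^3[1,2] = (4)(0) + (0)(-1) = 0
A^3[2,1] = (2)(2) + (1)(2) = 6
A^3[2,2] = (2)(0) + (1)(-1) = -1
A^3 = 
  [  8,   0]
  [  6,  -1]

Therefore
A^3 = 
  [  8,   0]
  [  6,  -1]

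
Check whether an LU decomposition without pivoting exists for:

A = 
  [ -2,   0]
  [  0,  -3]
Yes.
A[1,1] = -2 ≠ 0, so Gaussian elimination proceeds without a row swap: multiplier ℓ₂₁ = (0)/(-2) = 0, and U[2,2] = -3 - (0)(0) = -3.
L = 
  [  1,   0]
  [  0,   1]
U = 
  [ -2,   0]
  [  0,  -3]
Check row 2 of LU: [(0)(-2), (0)(0) + (-3)] = [0, -3] = row 2 of A ✓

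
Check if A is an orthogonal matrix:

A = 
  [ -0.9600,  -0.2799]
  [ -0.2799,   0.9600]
Yes

AᵀA = 
  [  0.9999,   0]
  [  0,   0.9999]
≈ I (equal to I up to the 4-dp rounding of the entries)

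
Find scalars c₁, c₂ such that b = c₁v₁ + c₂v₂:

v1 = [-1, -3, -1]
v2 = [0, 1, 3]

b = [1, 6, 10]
c1 = -1, c2 = 3

b = -1·v1 + 3·v2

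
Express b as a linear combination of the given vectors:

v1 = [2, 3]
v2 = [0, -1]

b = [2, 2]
c1 = 1, c2 = 1

b = 1·v1 + 1·v2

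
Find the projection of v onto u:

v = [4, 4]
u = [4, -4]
v·u = (4)(4) + (4)(-4) = 0
u·u = (4)² + (-4)² = 32
proj_u(v) = (v·u / u·u) × u = (0/32) × u = (0) × u

proj_u(v) = [0, 0]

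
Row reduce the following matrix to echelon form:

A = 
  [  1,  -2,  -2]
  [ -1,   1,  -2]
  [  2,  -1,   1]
Row operations:
R2 → R2 + (1)·R1
R3 → R3 - (2)·R1
R3 → R3 + (3)·R2

Resulting echelon form:
REF = 
  [  1,  -2,  -2]
  [  0,  -1,  -4]
  [  0,   0,  -7]

Rank = 3 (number of non-zero pivot rows).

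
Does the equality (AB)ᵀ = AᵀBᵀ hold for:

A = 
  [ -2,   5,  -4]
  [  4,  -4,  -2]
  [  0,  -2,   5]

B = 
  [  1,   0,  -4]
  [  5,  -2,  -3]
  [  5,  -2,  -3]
No

(AB)ᵀ = 
  [  3, -26,  15]
  [ -2,  12,  -6]
  [  5,   2,  -9]

AᵀBᵀ = 
  [ -2, -18, -18]
  [ 13,  39,  39]
  [-24, -31, -31]

The two matrices differ, so (AB)ᵀ ≠ AᵀBᵀ in general. The correct identity is (AB)ᵀ = BᵀAᵀ.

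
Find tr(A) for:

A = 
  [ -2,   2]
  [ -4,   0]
-2

tr(A) = -2 + 0 = -2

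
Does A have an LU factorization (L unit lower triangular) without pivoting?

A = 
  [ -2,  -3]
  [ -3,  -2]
Yes.
A[1,1] = -2 ≠ 0, so Gaussian elimination proceeds without a row swap: multiplier ℓ₂₁ = (-3)/(-2) = 3/2, and U[2,2] = -2 - (3/2)(-3) = 5/2.
L = 
  [  1,   0]
  [3/2,   1]
U = 
  [ -2,  -3]
  [  0, 5/2]
Check row 2 of LU: [(3/2)(-2), (3/2)(-3) + (5/2)] = [-3, -2] = row 2 of A ✓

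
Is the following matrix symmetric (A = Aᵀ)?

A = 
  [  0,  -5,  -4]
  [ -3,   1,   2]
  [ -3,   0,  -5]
No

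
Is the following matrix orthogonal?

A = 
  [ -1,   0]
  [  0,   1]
Yes

AᵀA = 
  [  1,   0]
  [  0,   1]
= I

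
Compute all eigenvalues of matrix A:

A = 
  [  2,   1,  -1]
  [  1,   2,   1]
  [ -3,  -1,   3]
λ = 3, 2 + √3, 2 - √3  (≈ 3, 3.732, 0.2679)

Characteristic polynomial: det(λI - A) = λ³ - 7λ² + 13λ - 3
Testing integer divisors of the constant term: p(3) = 0, so (λ - 3) is a factor:
p(λ) = (λ - 3)(λ² - 4λ + 1)
λ² - 4λ + 1 = 0  ⇒  λ = (4 ± √((-4)² - 4·(1)))/2 = (4 ± √(12))/2
  = 2 + √3,  2 - √3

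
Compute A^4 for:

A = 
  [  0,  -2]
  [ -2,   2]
A^4 = 
  [ 32, -48]
  [-48,  80]

A² = A·A:
A²[1,1] = (0)(0) + (-2)(-2) = 4
A²[1,2] = (0)(-2) + (-2)(2) = -4
A²[2,1] = (-2)(0) + (2)(-2) = -4
A²[2,2] = (-2)(-2) + (2)(2) = 8
A² = 
  [  4,  -4]
  [ -4,   8]

A^3 = A^2·A:
A^3[1,1] = (4)(0) + (-4)(-2) = 8
A^3[1,2] = (4)(-2) + (-4)(2) = -16
A^3[2,1] = (-4)(0) + (8)(-2) = -16
A^3[2,2] = (-4)(-2) + (8)(2) = 24
A^3 = 
  [  8, -16]
  [-16,  24]

A^4 = A^3·A:
A^4[1,1] = (8)(0) + (-16)(-2) = 32
A^4[1,2] = (8)(-2) + (-16)(2) = -48
A^4[2,1] = (-16)(0) + (24)(-2) = -48
A^4[2,2] = (-16)(-2) + (24)(2) = 80
A^4 = 
  [ 32, -48]
  [-48,  80]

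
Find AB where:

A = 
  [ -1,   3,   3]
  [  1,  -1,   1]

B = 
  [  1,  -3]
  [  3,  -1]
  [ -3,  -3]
A is 2×3 and B is 3×2, so AB is 2×2. Each entry is (row of A)·(column of B):
AB[1,1] = (-1)(1) + (3)(3) + (3)(-3) = -1
AB[1,2] = (-1)(-3) + (3)(-1) + (3)(-3) = -9
AB[2,1] = (1)(1) + (-1)(3) + (1)(-3) = -5
AB[2,2] = (1)(-3) + (-1)(-1) + (1)(-3) = -5

AB = 
  [ -1,  -9]
  [ -5,  -5]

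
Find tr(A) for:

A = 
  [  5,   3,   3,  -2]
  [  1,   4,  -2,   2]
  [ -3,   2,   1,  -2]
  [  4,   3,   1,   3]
13

tr(A) = 5 + 4 + 1 + 3 = 13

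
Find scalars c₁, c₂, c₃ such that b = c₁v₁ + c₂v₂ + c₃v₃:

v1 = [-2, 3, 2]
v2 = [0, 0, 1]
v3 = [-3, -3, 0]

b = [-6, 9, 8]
c1 = 3, c2 = 2, c3 = 0

b = 3·v1 + 2·v2 + 0·v3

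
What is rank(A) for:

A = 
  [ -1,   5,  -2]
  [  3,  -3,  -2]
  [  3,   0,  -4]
Row reduce:
R2 → R2 + (3)·R1
R3 → R3 + (3)·R1
R3 → R3 - (5/4)·R2
REF = 
  [ -1,   5,  -2]
  [  0,  12,  -8]
  [  0,   0,   0]
Pivot columns: 1, 2 → 2 pivots.

rank(A) = 2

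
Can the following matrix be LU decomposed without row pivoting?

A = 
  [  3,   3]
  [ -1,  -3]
Yes.
A[1,1] = 3 ≠ 0, so Gaussian elimination proceeds without a row swap: multiplier ℓ₂₁ = (-1)/(3) = -1/3, and U[2,2] = -3 - (-1/3)(3) = -2.
L = 
  [   1,    0]
  [-1/3,    1]
U = 
  [  3,   3]
  [  0,  -2]
Check row 2 of LU: [(-1/3)(3), (-1/3)(3) + (-2)] = [-1, -3] = row 2 of A ✓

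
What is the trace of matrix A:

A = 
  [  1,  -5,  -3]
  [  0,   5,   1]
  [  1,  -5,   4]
10

tr(A) = 1 + 5 + 4 = 10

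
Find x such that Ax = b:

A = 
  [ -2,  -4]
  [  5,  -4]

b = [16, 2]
x = [-2, -3]

Row reduce the augmented matrix [A|b]:
R2 → R2 + (5/2)·R1
REF = 
  [ -2,  -4,  16]
  [  0, -14,  42]

Back-substitution:
x₂ = 42 / (-14) = -3
x₁ = (16 - (-4)(-3)) / (-2) = -2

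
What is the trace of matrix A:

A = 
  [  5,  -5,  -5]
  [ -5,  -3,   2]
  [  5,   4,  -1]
1

tr(A) = 5 + -3 + -1 = 1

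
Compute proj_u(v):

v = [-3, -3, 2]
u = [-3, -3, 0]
v·u = (-3)(-3) + (-3)(-3) + (2)(0) = 18
u·u = (-3)² + (-3)² + (0)² = 18
proj_u(v) = (v·u / u·u) × u = (18/18) × u = (1) × u

proj_u(v) = [-3, -3, 0]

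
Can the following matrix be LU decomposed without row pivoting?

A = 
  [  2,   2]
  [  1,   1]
Yes.
A[1,1] = 2 ≠ 0, so Gaussian elimination proceeds without a row swap: multiplier ℓ₂₁ = (1)/(2) = 1/2, and U[2,2] = 1 - (1/2)(2) = 0.
L = 
  [  1,   0]
  [1/2,   1]
U = 
  [  2,   2]
  [  0,   0]
Check row 2 of LU: [(1/2)(2), (1/2)(2) + 0] = [1, 1] = row 2 of A ✓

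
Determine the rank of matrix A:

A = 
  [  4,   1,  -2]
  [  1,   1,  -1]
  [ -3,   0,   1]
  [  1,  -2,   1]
Row reduce:
R2 → R2 - (1/4)·R1
R3 → R3 + (3/4)·R1
R4 → R4 - (1/4)·R1
R3 → R3 - (1)·R2
R4 → R4 + (3)·R2
REF = 
  [   4,    1,   -2]
  [   0,  3/4, -1/2]
  [   0,    0,    0]
  [   0,    0,    0]
Pivot columns: 1, 2 → 2 pivots.

rank(A) = 2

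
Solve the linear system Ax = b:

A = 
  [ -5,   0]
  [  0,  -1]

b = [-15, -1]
x = [3, 1]

Row reduce the augmented matrix [A|b]:
(already in echelon form)
REF = 
  [ -5,   0, -15]
  [  0,  -1,  -1]

Back-substitution:
x₂ = (-1) / (-1) = 1
x₁ = (-15 - (0)(1)) / (-5) = 3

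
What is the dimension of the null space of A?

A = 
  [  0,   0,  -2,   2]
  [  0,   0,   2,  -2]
nullity(A) = 3

Row reduce:
R2 → R2 + (1)·R1
REF = 
  [  0,   0,  -2,   2]
  [  0,   0,   0,   0]
Pivot columns: 3 → 1 pivot.
rank(A) = 1, so nullity(A) = 4 - 1 = 3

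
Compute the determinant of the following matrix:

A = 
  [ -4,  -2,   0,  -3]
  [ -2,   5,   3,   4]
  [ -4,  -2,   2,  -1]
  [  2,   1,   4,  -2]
360

Cofactor expansion along row 1: det(A) = a₁₁M₁₁ - a₁₂M₁₂ + a₁₃M₁₃ - a₁₄M₁₄

M₁₁ = det[[5, 3, 4]; [-2, 2, -1]; [1, 4, -2]]
  = (5)·((2)(-2) - (-1)(4)) - (3)·((-2)(-2) - (-1)(1)) + (4)·((-2)(4) - (2)(1))
  = (5)(0) - (3)(5) + (4)(-10)
  = -55
M₁₂ = det[[-2, 3, 4]; [-4, 2, -1]; [2, 4, -2]]
  = (-2)·((2)(-2) - (-1)(4)) - (3)·((-4)(-2) - (-1)(2)) + (4)·((-4)(4) - (2)(2))
  = (-2)(0) - (3)(10) + (4)(-20)
  = -110
M₁₃ = det[[-2, 5, 4]; [-4, -2, -1]; [2, 1, -2]]
  = (-2)·((-2)(-2) - (-1)(1)) - (5)·((-4)(-2) - (-1)(2)) + (4)·((-4)(1) - (-2)(2))
  = (-2)(5) - (5)(10) + (4)(0)
  = -60
M₁₄ = det[[-2, 5, 3]; [-4, -2, 2]; [2, 1, 4]]
  = (-2)·((-2)(4) - (2)(1)) - (5)·((-4)(4) - (2)(2)) + (3)·((-4)(1) - (-2)(2))
  = (-2)(-10) - (5)(-20) + (3)(0)
  = 120

det(A) = (-4)(-55) - (-2)(-110) + (0)(-60) - (-3)(120) = 360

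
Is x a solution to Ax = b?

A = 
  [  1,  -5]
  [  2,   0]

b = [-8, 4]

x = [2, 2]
Yes

Ax = [-8, 4] = b ✓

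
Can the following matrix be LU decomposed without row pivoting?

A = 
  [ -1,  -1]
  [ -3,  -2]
Yes.
A[1,1] = -1 ≠ 0, so Gaussian elimination proceeds without a row swap: multiplier ℓ₂₁ = (-3)/(-1) = 3, and U[2,2] = -2 - (3)(-1) = 1.
L = 
  [  1,   0]
  [  3,   1]
U = 
  [ -1,  -1]
  [  0,   1]
Check row 2 of LU: [(3)(-1), (3)(-1) + 1] = [-3, -2] = row 2 of A ✓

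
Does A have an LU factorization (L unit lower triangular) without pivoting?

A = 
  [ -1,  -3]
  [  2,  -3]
Yes.
A[1,1] = -1 ≠ 0, so Gaussian elimination proceeds without a row swap: multiplier ℓ₂₁ = (2)/(-1) = -2, and U[2,2] = -3 - (-2)(-3) = -9.
L = 
  [  1,   0]
  [ -2,   1]
U = 
  [ -1,  -3]
  [  0,  -9]
Check row 2 of LU: [(-2)(-1), (-2)(-3) + (-9)] = [2, -3] = row 2 of A ✓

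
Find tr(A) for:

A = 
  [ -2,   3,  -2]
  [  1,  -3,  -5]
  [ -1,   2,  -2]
-7

tr(A) = -2 + -3 + -2 = -7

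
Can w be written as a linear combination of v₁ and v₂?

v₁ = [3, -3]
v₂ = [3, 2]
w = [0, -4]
Yes

Form the augmented matrix and row-reduce:
[v₁|v₂|w] = 
  [  3,   3,   0]
  [ -3,   2,  -4]
R2 → R2 + (1)·R1
REF = 
  [  3,   3,   0]
  [  0,   5,  -4]

No row of the form [0 0 | nonzero], so the system is consistent. Back-substitution gives c₁ = 4/5, c₂ = -4/5: w = (4/5)·v₁ + (-4/5)·v₂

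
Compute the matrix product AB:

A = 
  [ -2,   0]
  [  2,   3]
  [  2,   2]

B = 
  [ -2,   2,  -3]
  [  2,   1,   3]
AB = 
  [  4,  -4,   6]
  [  2,   7,   3]
  [  0,   6,   0]

A is 3×2 and B is 2×3, so AB is 3×3. Each entry is (row of A)·(column of B):
AB[1,1] = (-2)(-2) + (0)(2) = 4
AB[1,2] = (-2)(2) + (0)(1) = -4
AB[1,3] = (-2)(-3) + (0)(3) = 6
AB[2,1] = (2)(-2) + (3)(2) = 2
AB[2,2] = (2)(2) + (3)(1) = 7
AB[2,3] = (2)(-3) + (3)(3) = 3
AB[3,1] = (2)(-2) + (2)(2) = 0
AB[3,2] = (2)(2) + (2)(1) = 6
AB[3,3] = (2)(-3) + (2)(3) = 0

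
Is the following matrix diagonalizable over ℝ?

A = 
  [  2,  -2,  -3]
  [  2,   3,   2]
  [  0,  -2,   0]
No

Characteristic polynomial: det(λI - A) = λ³ - 5λ² + 14λ - 20
By the rational root theorem any rational root is an integer dividing 20; none of those is a root, so p(λ) has no rational roots and hence (being an irreducible cubic) no repeated roots.
Discriminant of the cubic: Δ = -1676
Δ < 0 ⇒ one real eigenvalue and a complex-conjugate pair: λ ≈ 1.211 + 2.508i, 1.211 - 2.508i, 2.579
Has complex eigenvalues (not diagonalizable over ℝ).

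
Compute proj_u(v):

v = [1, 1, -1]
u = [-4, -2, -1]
proj_u(v) = [20/21, 10/21, 5/21]

v·u = (1)(-4) + (1)(-2) + (-1)(-1) = -5
u·u = (-4)² + (-2)² + (-1)² = 21
proj_u(v) = (v·u / u·u) × u = (-5/21) × u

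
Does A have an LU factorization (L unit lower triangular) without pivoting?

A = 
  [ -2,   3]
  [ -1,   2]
Yes.
A[1,1] = -2 ≠ 0, so Gaussian elimination proceeds without a row swap: multiplier ℓ₂₁ = (-1)/(-2) = 1/2, and U[2,2] = 2 - (1/2)(3) = 1/2.
L = 
  [  1,   0]
  [1/2,   1]
U = 
  [ -2,   3]
  [  0, 1/2]
Check row 2 of LU: [(1/2)(-2), (1/2)(3) + (1/2)] = [-1, 2] = row 2 of A ✓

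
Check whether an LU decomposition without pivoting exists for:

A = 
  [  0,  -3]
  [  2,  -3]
No.
A[1,1] = 0 but A[2,1] = 2 ≠ 0. Any LU with L unit lower triangular has (LU)[1,1] = U[1,1] and (LU)[2,1] = L[2,1]·U[1,1]; matching A forces U[1,1] = 0, which then forces (LU)[2,1] = 0 ≠ 2. A row swap (pivoting) is required.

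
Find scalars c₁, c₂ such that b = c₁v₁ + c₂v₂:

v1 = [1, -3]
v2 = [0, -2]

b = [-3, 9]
c1 = -3, c2 = 0

b = -3·v1 + 0·v2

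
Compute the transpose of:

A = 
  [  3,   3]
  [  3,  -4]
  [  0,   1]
Aᵀ = 
  [  3,   3,   0]
  [  3,  -4,   1]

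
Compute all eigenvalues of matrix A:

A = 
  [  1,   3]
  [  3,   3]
tr(A) = 4, det(A) = -6
Characteristic polynomial: λ² - tr(A)λ + det(A) = λ² - 4λ - 6
λ² - 4λ - 6 = 0  ⇒  λ = (4 ± √((-4)² - 4·(-6)))/2 = (4 ± √(40))/2
  = 2 + √10,  2 - √10

λ = 2 + √10, 2 - √10  (≈ 5.162, -1.162)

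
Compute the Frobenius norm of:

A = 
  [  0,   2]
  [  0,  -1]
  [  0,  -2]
||A||_F = 3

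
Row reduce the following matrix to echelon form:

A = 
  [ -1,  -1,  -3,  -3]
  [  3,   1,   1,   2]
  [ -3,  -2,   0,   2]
Row operations:
R2 → R2 + (3)·R1
R3 → R3 - (3)·R1
R3 → R3 + (1/2)·R2

Resulting echelon form:
REF = 
  [  -1,   -1,   -3,   -3]
  [   0,   -2,   -8,   -7]
  [   0,    0,    5, 15/2]

Rank = 3 (number of non-zero pivot rows).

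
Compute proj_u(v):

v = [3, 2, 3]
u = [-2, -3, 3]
proj_u(v) = [3/11, 9/22, -9/22]

v·u = (3)(-2) + (2)(-3) + (3)(3) = -3
u·u = (-2)² + (-3)² + (3)² = 22
proj_u(v) = (v·u / u·u) × u = (-3/22) × u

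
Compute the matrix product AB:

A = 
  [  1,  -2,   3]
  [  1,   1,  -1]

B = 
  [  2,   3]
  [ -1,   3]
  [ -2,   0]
AB = 
  [ -2,  -3]
  [  3,   6]

A is 2×3 and B is 3×2, so AB is 2×2. Each entry is (row of A)·(column of B):
AB[1,1] = (1)(2) + (-2)(-1) + (3)(-2) = -2
AB[1,2] = (1)(3) + (-2)(3) + (3)(0) = -3
AB[2,1] = (1)(2) + (1)(-1) + (-1)(-2) = 3
AB[2,2] = (1)(3) + (1)(3) + (-1)(0) = 6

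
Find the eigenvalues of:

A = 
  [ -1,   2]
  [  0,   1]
λ = 1, -1

tr(A) = 0, det(A) = -1
Characteristic polynomial: λ² - tr(A)λ + det(A) = λ² - 1
λ² - 1 = (λ + 1)(λ - 1)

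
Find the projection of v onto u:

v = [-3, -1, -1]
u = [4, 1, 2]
v·u = (-3)(4) + (-1)(1) + (-1)(2) = -15
u·u = (4)² + (1)² + (2)² = 21
proj_u(v) = (v·u / u·u) × u = (-15/21) × u = (-5/7) × u

proj_u(v) = [-20/7, -5/7, -10/7]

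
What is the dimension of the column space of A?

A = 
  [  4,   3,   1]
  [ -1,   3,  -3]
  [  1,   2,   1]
Row reduce:
R2 → R2 + (1/4)·R1
R3 → R3 - (1/4)·R1
R3 → R3 - (1/3)·R2
REF = 
  [    4,     3,     1]
  [    0,  15/4, -11/4]
  [    0,     0,   5/3]
Pivot columns: 1, 2, 3 → 3 pivots.
dim(Col(A)) = number of pivot columns = 3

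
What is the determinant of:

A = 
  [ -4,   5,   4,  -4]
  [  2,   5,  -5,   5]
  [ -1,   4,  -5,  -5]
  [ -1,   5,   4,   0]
-762

Cofactor expansion along row 1: det(A) = a₁₁M₁₁ - a₁₂M₁₂ + a₁₃M₁₃ - a₁₄M₁₄

M₁₁ = det[[5, -5, 5]; [4, -5, -5]; [5, 4, 0]]
  = (5)·((-5)(0) - (-5)(4)) - (-5)·((4)(0) - (-5)(5)) + (5)·((4)(4) - (-5)(5))
  = (5)(20) - (-5)(25) + (5)(41)
  = 430
M₁₂ = det[[2, -5, 5]; [-1, -5, -5]; [-1, 4, 0]]
  = (2)·((-5)(0) - (-5)(4)) - (-5)·((-1)(0) - (-5)(-1)) + (5)·((-1)(4) - (-5)(-1))
  = (2)(20) - (-5)(-5) + (5)(-9)
  = -30
M₁₃ = det[[2, 5, 5]; [-1, 4, -5]; [-1, 5, 0]]
  = (2)·((4)(0) - (-5)(5)) - (5)·((-1)(0) - (-5)(-1)) + (5)·((-1)(5) - (4)(-1))
  = (2)(25) - (5)(-5) + (5)(-1)
  = 70
M₁₄ = det[[2, 5, -5]; [-1, 4, -5]; [-1, 5, 4]]
  = (2)·((4)(4) - (-5)(5)) - (5)·((-1)(4) - (-5)(-1)) + (-5)·((-1)(5) - (4)(-1))
  = (2)(41) - (5)(-9) + (-5)(-1)
  = 132

det(A) = (-4)(430) - (5)(-30) + (4)(70) - (-4)(132) = -762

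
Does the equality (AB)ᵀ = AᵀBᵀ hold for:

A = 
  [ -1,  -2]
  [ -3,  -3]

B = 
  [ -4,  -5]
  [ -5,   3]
No

(AB)ᵀ = 
  [ 14,  27]
  [ -1,   6]

AᵀBᵀ = 
  [ 19,  -4]
  [ 23,   1]

The two matrices differ, so (AB)ᵀ ≠ AᵀBᵀ in general. The correct identity is (AB)ᵀ = BᵀAᵀ.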